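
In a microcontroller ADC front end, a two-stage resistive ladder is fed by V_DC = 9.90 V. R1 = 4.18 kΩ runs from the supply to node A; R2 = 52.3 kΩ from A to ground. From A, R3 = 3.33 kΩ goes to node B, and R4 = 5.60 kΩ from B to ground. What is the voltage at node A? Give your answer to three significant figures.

V_A ≈ 6.40 V

The second stage (R3 + R4 = 8.930 kΩ) loads node A in parallel with R2.
R2 ‖ (R3+R4) = 7.628 kΩ.
V_A = 9.90 × 7.628/(4.18 + 7.628) = 6.395 V.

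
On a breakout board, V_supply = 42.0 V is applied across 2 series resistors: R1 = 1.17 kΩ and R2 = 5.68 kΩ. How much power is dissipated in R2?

The common current is I = 42.0/6.850 = 6.131 mA.
V(R2) = I·R = 34.83 V; P = V·I = 34.83 × 6.131 = 213.5 mW.

P ≈ 214 mW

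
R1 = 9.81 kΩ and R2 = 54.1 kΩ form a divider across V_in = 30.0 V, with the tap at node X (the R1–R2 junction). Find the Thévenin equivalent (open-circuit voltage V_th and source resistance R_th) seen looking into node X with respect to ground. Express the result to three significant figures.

With X open, the divider is unloaded: V_th = 30.0 × 54.1/63.91 = 25.40 V.
With V_in suppressed (replaced by a short), R_th = R1 ‖ R2 = (9.810 × 54.1)/(9.810 + 54.1) = 8.304 kΩ.

V_th ≈ 25.4 V, R_th ≈ 8.30 kΩ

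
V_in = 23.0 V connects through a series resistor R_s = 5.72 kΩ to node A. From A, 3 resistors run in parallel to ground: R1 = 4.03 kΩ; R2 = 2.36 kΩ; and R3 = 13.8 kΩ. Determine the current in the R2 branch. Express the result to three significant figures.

I ≈ 1.85 mA

Combine the parallel branches: R_p = (1/4.03 + 1/2.36 + 1/13.8)⁻¹ = 1.343 kΩ.
V_A by voltage divider: V_A = 23.0 × 1.343/(5.72 + 1.343) = 4.375 V.
I(R2) = V_A / R2 = 4.375/2.36 = 1.854 mA.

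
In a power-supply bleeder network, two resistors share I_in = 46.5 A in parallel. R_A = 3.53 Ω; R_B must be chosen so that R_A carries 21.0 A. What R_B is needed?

R_B ≈ 2.91 Ω

The fraction through R_A equals R_B/(R_A+R_B).
With f = 0.4516, R_B = R_A · f/(1−f) = 3.53 × 0.8235 = 2.907 Ω.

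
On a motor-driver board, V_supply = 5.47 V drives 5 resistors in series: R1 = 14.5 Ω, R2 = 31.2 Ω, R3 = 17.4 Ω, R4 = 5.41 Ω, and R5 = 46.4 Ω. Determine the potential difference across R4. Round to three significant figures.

ΣR = 14.5 + 31.2 + 17.4 + 5.41 + 46.4 = 114.9 Ω.
Voltage divider: V = V_supply · (5.410 / 114.9) = 5.47 × 0.04708 = 0.2575 V.

V ≈ 0.258 V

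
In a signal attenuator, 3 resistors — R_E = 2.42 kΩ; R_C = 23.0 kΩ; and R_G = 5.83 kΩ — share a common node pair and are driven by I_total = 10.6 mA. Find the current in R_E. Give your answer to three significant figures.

I ≈ 6.97 mA

ΣG = 1/2.42 + 1/23.0 + 1/5.83 = 0.6282.
R_E takes the fraction G_k/ΣG = 0.4132/0.6282 = 0.6578, so I = 10.6 × 0.6578 = 6.972 mA.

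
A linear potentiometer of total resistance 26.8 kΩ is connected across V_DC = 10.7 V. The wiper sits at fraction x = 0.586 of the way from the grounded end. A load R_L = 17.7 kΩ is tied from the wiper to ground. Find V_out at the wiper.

The pot divides into 11.10 kΩ above the wiper and 15.70 kΩ below.
(x·R_p) ‖ R_L = 8.321 kΩ.
V_out = 10.7 × 8.321/(11.10 + 8.321) = 4.586 V.

V_out ≈ 4.59 V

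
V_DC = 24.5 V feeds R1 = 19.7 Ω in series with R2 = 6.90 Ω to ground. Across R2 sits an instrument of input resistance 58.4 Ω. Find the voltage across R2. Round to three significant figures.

The load sits in parallel with R2, giving an effective lower resistance R2' = R2·R_L/(R2+R_L) = 6.171 Ω.
Then V_out = V_DC · R2'/(R1 + R2') = 24.5 × 6.171/25.87 = 5.844 V.

V_out ≈ 5.84 V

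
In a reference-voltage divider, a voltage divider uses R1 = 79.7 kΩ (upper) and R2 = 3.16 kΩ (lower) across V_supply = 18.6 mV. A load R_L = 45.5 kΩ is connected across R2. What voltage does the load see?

V_out ≈ 0.665 mV

R2 ‖ R_L = (3.16 × 45.5)/(3.16 + 45.5) = 2.955 kΩ.
Voltage divider with the loaded lower leg: V_out = 18.6 × 2.955/(79.7 + 2.955) = 18.6 × 0.03575 = 0.6649 mV.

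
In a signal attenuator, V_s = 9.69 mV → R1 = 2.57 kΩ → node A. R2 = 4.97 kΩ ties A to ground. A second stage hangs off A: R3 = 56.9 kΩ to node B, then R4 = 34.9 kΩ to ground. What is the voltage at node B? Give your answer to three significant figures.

V_B ≈ 2.38 mV

The second stage (R3 + R4 = 91.80 kΩ) loads node A in parallel with R2.
Effective lower resistance at A: R2 ‖ 91.80 = 4.715 kΩ.
V_A = 9.69 × 4.715/(2.57 + 4.715) = 6.271 mV.
Stage 2 is unloaded, so V_B = V_A · R4/(R3+R4) = 6.271 × 34.9/91.80 = 2.384 mV.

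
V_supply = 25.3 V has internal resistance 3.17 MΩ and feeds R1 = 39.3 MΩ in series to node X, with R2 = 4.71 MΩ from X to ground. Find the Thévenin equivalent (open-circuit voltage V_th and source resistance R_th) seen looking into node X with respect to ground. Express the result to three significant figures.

R1' = 3.17 + 39.3 = 42.47 MΩ (source resistance + R1).
With X open, the divider is unloaded: V_th = 25.3 × 4.71/47.18 = 2.526 V.
Looking into X with the source shorted: R_th = R1'·R2/(R1'+R2) = 42.47 × 4.71/47.18 = 4.240 MΩ.

V_th ≈ 2.53 V, R_th ≈ 4.24 MΩ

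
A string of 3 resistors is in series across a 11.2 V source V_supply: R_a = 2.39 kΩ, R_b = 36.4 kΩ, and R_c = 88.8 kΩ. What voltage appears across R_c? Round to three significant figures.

V ≈ 7.79 V

Series total: ΣR = 2.39 + 36.4 + 88.8 = 127.6 kΩ.
V = V_supply · R/ΣR = 11.2 × 0.6960 = 7.795 V.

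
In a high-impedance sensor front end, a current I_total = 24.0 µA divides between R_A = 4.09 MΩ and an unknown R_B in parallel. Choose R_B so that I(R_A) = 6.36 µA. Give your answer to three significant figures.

R_B ≈ 1.47 MΩ

The fraction through R_A equals R_B/(R_A+R_B).
6.36/24.0 = R_B/(R_A + R_B) → R_B = R_A · (0.2650)/(1 − 0.2650) = 4.09 × 0.3605 = 1.475 MΩ.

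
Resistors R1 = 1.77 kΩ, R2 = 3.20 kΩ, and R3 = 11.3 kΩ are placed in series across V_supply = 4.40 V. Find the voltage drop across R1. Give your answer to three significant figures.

V ≈ 0.479 V

Series total: ΣR = 1.77 + 3.20 + 11.3 = 16.27 kΩ.
V = V_supply · R/ΣR = 4.40 × 0.1088 = 0.4787 V.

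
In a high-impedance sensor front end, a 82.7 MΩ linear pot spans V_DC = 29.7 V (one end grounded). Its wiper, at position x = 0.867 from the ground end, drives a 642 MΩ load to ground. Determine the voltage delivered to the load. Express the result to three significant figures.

The pot divides into 11.00 MΩ above the wiper and 71.70 MΩ below.
R_L loads the lower segment: effective lower R = 64.50 MΩ.
V_out = 29.7 × 64.50/(11.00 + 64.50) = 25.37 V.
(Unloaded: V_out = x·V_DC = 25.7 V.)

V_out ≈ 25.4 V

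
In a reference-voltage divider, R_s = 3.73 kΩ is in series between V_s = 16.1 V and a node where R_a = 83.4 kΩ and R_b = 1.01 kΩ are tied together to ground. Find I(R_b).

I ≈ 3.36 mA

Parallel bank: R_p = 1/(1/83.4 + 1/1.01) = 0.9979 kΩ.
V_A = 16.1 × 0.9979/4.728 = 3.398 V.
Branch current I = V_A/R_b = 3.398/1.01 = 3.365 mA.
(Check via current divider: I_total = 3.405 mA; share G_k/ΣG = 0.9880 → same result.)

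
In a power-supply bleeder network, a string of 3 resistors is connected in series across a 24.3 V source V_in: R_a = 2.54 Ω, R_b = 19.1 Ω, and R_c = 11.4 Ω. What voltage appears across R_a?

V ≈ 1.87 V

Series total: ΣR = 2.54 + 19.1 + 11.4 = 33.04 Ω.
By the voltage-divider rule, V = 24.3 × 2.540/33.04 = 1.868 V.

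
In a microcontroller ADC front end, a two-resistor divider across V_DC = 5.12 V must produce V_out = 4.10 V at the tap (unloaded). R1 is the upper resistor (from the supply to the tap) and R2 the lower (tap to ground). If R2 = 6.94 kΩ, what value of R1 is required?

The divider ratio is R2/(R1+R2) = 4.10/5.12 = 0.8008.
So R1 = R2 · (V_DC/V_out − 1) = 6.94 × (5.12/4.10 − 1) = 6.94 × 0.2488 = 1.727 kΩ.

R1 ≈ 1.73 kΩ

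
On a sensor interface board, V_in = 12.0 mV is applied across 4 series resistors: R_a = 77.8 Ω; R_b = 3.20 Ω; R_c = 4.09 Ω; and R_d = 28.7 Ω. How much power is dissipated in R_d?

ΣR = 113.8 Ω → I = 12.0/113.8 = 0.1055 mA.
P = I²R = 0.01112 × 28.7 = 0.3192 µW.

P ≈ 0.319 µW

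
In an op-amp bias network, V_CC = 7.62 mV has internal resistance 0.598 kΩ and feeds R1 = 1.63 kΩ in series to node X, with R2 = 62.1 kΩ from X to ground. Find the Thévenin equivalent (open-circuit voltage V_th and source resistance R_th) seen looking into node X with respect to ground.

V_th ≈ 7.36 mV, R_th ≈ 2.15 kΩ

R1' = 0.598 + 1.63 = 2.228 kΩ (source resistance + R1).
V_th is the unloaded tap voltage: V_CC · R2/(R1'+R2) = 7.62 × 0.9654 = 7.356 mV.
Zeroing V_CC shorts the top of R1' to ground, so R_th = R1' ‖ R2 = 2.151 kΩ.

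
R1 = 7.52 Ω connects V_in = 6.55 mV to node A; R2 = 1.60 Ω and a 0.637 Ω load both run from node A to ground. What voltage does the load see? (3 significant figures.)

V_out ≈ 0.374 mV

First combine the lower leg with the load: R2 ‖ R_L = 0.4556 Ω.
Now apply the divider: V_out = 6.55 × 0.05713 = 0.3742 mV.
(Unloaded it would be 1.15 mV; the load pulls it down.)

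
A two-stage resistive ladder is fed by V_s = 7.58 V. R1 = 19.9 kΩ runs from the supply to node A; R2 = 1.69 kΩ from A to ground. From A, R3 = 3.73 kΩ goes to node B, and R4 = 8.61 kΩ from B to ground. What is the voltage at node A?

V_A ≈ 0.527 V

Looking into the second stage from A: R3 + R4 = 12.34 kΩ appears in parallel with R2.
R2 ‖ (R3+R4) = 1.486 kΩ.
First divider: V_A = V_s · 1.486/(19.9 + 1.486) = 0.5268 V.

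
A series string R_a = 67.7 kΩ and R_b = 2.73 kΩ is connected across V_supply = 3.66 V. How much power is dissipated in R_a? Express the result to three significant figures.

P ≈ 0.183 mW

Series current I = V_supply/ΣR = 3.66/70.43 = 0.05197 mA.
P(R_a) = I²·R_a = (0.05197)² × 67.7 = 0.1828 mW.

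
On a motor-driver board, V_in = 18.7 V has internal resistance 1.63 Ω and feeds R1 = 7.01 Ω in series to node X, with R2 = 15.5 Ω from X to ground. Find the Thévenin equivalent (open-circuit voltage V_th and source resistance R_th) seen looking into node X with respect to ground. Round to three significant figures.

V_th ≈ 12.0 V, R_th ≈ 5.55 Ω

R1' = 1.63 + 7.01 = 8.640 Ω (source resistance + R1).
V_th is the unloaded tap voltage: V_in · R2/(R1'+R2) = 18.7 × 0.6421 = 12.01 V.
Looking into X with the source shorted: R_th = R1'·R2/(R1'+R2) = 8.640 × 15.5/24.14 = 5.548 Ω.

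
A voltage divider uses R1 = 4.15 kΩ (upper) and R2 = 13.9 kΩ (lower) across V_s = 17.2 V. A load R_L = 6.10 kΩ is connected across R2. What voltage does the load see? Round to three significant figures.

First combine the lower leg with the load: R2 ‖ R_L = 4.239 kΩ.
Voltage divider with the loaded lower leg: V_out = 17.2 × 4.239/(4.15 + 4.239) = 17.2 × 0.5053 = 8.692 V.

V_out ≈ 8.69 V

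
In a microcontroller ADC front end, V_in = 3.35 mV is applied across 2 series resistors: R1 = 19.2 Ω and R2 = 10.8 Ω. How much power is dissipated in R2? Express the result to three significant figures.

Series current I = V_in/ΣR = 3.35/30.00 = 0.1117 mA.
P(R2) = I²·R2 = (0.1117)² × 10.8 = 0.1347 µW.

P ≈ 0.135 µW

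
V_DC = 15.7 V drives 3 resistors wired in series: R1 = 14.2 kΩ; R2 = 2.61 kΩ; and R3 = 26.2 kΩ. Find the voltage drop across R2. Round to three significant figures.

Series total: ΣR = 14.2 + 2.61 + 26.2 = 43.01 kΩ.
Voltage divider: V = V_DC · (2.610 / 43.01) = 15.7 × 0.06068 = 0.9527 V.

V ≈ 0.953 V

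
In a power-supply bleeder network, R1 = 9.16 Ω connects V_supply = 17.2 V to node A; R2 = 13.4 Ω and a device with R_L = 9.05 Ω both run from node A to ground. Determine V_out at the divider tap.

The load sits in parallel with R2, giving an effective lower resistance R2' = R2·R_L/(R2+R_L) = 5.402 Ω.
Then V_out = V_supply · R2'/(R1 + R2') = 17.2 × 5.402/14.56 = 6.380 V.

V_out ≈ 6.38 V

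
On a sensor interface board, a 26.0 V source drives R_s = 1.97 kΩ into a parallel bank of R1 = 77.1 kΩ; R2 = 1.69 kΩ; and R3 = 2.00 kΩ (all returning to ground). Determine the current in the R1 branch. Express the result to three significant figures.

Combine the parallel branches: R_p = (1/77.1 + 1/1.69 + 1/2.00)⁻¹ = 0.9052 kΩ.
Node voltage V_A = V_supply · R_p/(R_s + R_p) = 26.0 × 0.3148 = 8.186 V.
Branch current I = V_A/R1 = 8.186/77.1 = 0.1062 mA.

I ≈ 0.106 mA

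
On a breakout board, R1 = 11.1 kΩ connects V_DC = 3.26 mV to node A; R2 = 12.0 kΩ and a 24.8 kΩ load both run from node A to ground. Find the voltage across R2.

The load sits in parallel with R2, giving an effective lower resistance R2' = R2·R_L/(R2+R_L) = 8.087 kΩ.
Then V_out = V_DC · R2'/(R1 + R2') = 3.26 × 8.087/19.19 = 1.374 mV.

V_out ≈ 1.37 mV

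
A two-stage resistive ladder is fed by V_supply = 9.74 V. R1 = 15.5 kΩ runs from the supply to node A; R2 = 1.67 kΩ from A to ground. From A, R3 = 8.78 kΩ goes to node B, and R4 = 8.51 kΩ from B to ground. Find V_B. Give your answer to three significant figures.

The second stage (R3 + R4 = 17.29 kΩ) loads node A in parallel with R2.
Effective lower resistance at A: R2 ‖ 17.29 = 1.523 kΩ.
First divider: V_A = V_supply · 1.523/(15.5 + 1.523) = 0.8714 V.
Then the unloaded second divider: V_B = V_A × R4/(R3+R4) = 0.8714 × 0.4922 = 0.4289 V.

V_B ≈ 0.429 V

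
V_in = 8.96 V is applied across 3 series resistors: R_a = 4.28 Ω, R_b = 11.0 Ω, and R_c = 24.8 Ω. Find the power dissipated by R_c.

P ≈ 1.24 W

Series current I = V_in/ΣR = 8.96/40.08 = 0.2236 A.
P = I²R = 0.04998 × 24.8 = 1.239 W.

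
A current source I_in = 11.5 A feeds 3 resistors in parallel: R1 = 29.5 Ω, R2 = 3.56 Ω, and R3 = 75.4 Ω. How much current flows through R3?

Conductances: ΣG = 1/29.5 + 1/3.56 + 1/75.4 = 0.3281 (1/Ω).
By the current-divider rule, I = I_in · G_k/ΣG = 11.5 × 0.04043 = 0.4649 A.

I ≈ 0.465 A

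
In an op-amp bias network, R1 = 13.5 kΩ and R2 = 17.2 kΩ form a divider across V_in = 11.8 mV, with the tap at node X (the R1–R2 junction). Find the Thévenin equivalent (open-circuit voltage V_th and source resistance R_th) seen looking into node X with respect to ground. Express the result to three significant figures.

V_th ≈ 6.61 mV, R_th ≈ 7.56 kΩ

With X open, the divider is unloaded: V_th = 11.8 × 17.2/30.70 = 6.611 mV.
Zeroing V_in shorts the top of R1 to ground, so R_th = R1 ‖ R2 = 7.564 kΩ.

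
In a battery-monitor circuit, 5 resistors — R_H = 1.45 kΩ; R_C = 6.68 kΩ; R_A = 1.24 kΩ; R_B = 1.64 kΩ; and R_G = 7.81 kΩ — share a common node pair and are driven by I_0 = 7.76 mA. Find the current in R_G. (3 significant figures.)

I ≈ 0.417 mA

ΣG = 1/1.45 + 1/6.68 + 1/1.24 + 1/1.64 + 1/7.81 = 2.384.
By the current-divider rule, I = I_0 · G_k/ΣG = 7.76 × 0.05372 = 0.4168 mA.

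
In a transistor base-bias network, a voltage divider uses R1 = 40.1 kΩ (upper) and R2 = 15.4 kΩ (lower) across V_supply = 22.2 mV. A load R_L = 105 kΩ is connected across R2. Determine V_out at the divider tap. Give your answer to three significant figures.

R2 ‖ R_L = (15.4 × 105)/(15.4 + 105) = 13.43 kΩ.
Then V_out = V_supply · R2'/(R1 + R2') = 22.2 × 13.43/53.53 = 5.570 mV.
(Unloaded it would be 6.16 mV; the load pulls it down.)

V_out ≈ 5.57 mV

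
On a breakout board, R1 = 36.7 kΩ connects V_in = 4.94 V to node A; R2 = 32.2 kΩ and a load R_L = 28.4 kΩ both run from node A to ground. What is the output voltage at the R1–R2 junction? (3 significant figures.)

The load sits in parallel with R2, giving an effective lower resistance R2' = R2·R_L/(R2+R_L) = 15.09 kΩ.
Voltage divider with the loaded lower leg: V_out = 4.94 × 15.09/(36.7 + 15.09) = 4.94 × 0.2914 = 1.439 V.

V_out ≈ 1.44 V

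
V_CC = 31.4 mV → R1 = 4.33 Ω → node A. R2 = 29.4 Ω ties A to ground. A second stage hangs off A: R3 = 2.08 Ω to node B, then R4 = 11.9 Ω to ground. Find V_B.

V_B ≈ 18.3 mV

The second stage (R3 + R4 = 13.98 Ω) loads node A in parallel with R2.
Effective lower resistance at A: R2 ‖ 13.98 = 9.475 Ω.
First divider: V_A = V_CC · 9.475/(4.33 + 9.475) = 21.55 mV.
Stage 2 is unloaded, so V_B = V_A · R4/(R3+R4) = 21.55 × 11.9/13.98 = 18.34 mV.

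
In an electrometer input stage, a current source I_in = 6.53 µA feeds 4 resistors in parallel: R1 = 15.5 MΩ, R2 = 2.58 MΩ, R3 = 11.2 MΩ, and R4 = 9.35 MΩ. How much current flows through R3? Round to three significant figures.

I ≈ 0.899 µA

Conductances: ΣG = 1/15.5 + 1/2.58 + 1/11.2 + 1/9.35 = 0.6484 (1/MΩ).
By the current-divider rule, I = I_in · G_k/ΣG = 6.53 × 0.1377 = 0.8993 µA.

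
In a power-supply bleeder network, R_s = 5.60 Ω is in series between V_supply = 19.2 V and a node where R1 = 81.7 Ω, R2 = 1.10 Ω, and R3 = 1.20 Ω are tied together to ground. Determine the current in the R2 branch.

Combine the parallel branches: R_p = (1/81.7 + 1/1.10 + 1/1.20)⁻¹ = 0.5699 Ω.
V_A by voltage divider: V_A = 19.2 × 0.5699/(5.60 + 0.5699) = 1.773 V.
Branch current I = V_A/R2 = 1.773/1.10 = 1.612 A.

I ≈ 1.61 A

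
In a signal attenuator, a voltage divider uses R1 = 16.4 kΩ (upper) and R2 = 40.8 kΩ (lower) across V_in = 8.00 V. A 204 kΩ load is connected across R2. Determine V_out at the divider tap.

First combine the lower leg with the load: R2 ‖ R_L = 34.00 kΩ.
Then V_out = V_in · R2'/(R1 + R2') = 8.00 × 34.00/50.40 = 5.397 V.
(Unloaded it would be 5.71 V; the load pulls it down.)

V_out ≈ 5.40 V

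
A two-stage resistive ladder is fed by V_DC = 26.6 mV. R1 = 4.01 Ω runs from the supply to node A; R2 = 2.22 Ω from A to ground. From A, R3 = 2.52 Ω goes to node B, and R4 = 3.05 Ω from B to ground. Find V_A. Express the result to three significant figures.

V_A ≈ 7.54 mV

The second stage (R3 + R4 = 5.570 Ω) loads node A in parallel with R2.
Effective lower resistance at A: R2 ‖ 5.570 = 1.587 Ω.
V_A = 26.6 × 1.587/(4.01 + 1.587) = 7.543 mV.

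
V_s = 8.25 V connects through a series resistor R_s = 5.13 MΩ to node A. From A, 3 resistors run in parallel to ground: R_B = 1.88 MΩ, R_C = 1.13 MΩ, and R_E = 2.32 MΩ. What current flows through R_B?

I ≈ 0.419 µA

Equivalent of the parallel group: R_p = 0.5412 MΩ.
V_A = 8.25 × 0.5412/5.671 = 0.7872 V.
I(R_B) = V_A / R_B = 0.7872/1.88 = 0.4187 µA.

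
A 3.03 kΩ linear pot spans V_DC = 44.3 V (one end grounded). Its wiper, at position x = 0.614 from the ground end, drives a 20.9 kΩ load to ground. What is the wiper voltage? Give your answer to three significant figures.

V_out ≈ 26.3 V

Lower segment x·R_p = 1.860 kΩ; upper segment (1−x)·R_p = 1.170 kΩ.
Lower segment in parallel with the load: 1.860 ‖ 20.9 = 1.708 kΩ.
Then V_out = V_DC · 1.708/(1.170 + 1.708) = 26.30 V.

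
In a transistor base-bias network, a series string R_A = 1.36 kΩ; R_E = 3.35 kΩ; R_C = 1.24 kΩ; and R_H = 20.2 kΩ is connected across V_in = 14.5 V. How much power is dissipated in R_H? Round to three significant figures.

P ≈ 6.21 mW

The common current is I = 14.5/26.15 = 0.5545 mA.
P = I²R = 0.3075 × 20.2 = 6.211 mW.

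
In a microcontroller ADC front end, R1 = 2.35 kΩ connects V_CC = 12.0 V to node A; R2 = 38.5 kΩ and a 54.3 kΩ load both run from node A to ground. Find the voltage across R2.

R2 ‖ R_L = (38.5 × 54.3)/(38.5 + 54.3) = 22.53 kΩ.
Then V_out = V_CC · R2'/(R1 + R2') = 12.0 × 22.53/24.88 = 10.87 V.

V_out ≈ 10.9 V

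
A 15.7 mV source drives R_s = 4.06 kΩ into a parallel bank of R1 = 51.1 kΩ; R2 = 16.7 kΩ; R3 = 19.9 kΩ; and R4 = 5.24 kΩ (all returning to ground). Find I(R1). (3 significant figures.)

Equivalent of the parallel group: R_p = 3.120 kΩ.
Node voltage V_A = V_s · R_p/(R_s + R_p) = 15.7 × 0.4345 = 6.822 mV.
Branch current I = V_A/R1 = 6.822/51.1 = 0.1335 µA.

I ≈ 0.134 µA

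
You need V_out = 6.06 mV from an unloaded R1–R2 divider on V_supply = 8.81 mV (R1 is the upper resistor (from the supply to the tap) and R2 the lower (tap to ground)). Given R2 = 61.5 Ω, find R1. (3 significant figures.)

R1 ≈ 27.9 Ω

Required fraction k = V_out/V_supply = 0.6879.
Rearranging, R1 = R2·(1−k)/k = 61.5 × 0.4538 = 27.91 Ω.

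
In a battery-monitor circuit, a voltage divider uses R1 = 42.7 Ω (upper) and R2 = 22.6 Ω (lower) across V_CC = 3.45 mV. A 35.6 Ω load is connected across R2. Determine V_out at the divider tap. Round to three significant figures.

The load sits in parallel with R2, giving an effective lower resistance R2' = R2·R_L/(R2+R_L) = 13.82 Ω.
Voltage divider with the loaded lower leg: V_out = 3.45 × 13.82/(42.7 + 13.82) = 3.45 × 0.2446 = 0.8438 mV.
(Unloaded it would be 1.19 mV; the load pulls it down.)

V_out ≈ 0.844 mV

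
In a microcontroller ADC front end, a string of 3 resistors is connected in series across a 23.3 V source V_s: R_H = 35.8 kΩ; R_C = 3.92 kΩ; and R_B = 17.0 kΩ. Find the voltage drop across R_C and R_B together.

ΣR = 35.8 + 3.92 + 17.0 = 56.72 kΩ.
R_{R_C..R_B} = 3.92 + 17.0 = 20.92 kΩ.
By the voltage-divider rule, V = 23.3 × 20.92/56.72 = 8.594 V.

V ≈ 8.59 V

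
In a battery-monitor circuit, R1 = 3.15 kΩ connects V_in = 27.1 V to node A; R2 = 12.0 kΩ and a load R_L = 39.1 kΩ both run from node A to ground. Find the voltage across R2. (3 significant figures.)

The load sits in parallel with R2, giving an effective lower resistance R2' = R2·R_L/(R2+R_L) = 9.182 kΩ.
Voltage divider with the loaded lower leg: V_out = 27.1 × 9.182/(3.15 + 9.182) = 27.1 × 0.7446 = 20.18 V.

V_out ≈ 20.2 V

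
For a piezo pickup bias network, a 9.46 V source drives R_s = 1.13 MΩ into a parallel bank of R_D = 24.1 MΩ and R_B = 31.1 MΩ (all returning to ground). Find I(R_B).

Combine the parallel branches: R_p = (1/24.1 + 1/31.1)⁻¹ = 13.58 MΩ.
Node voltage V_A = V_s · R_p/(R_s + R_p) = 9.46 × 0.9232 = 8.733 V.
Branch current I = V_A/R_B = 8.733/31.1 = 0.2808 µA.

I ≈ 0.281 µA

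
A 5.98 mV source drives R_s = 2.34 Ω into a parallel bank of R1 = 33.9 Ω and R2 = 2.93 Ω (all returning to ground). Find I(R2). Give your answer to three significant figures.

I ≈ 1.09 mA

Parallel bank: R_p = 1/(1/33.9 + 1/2.93) = 2.697 Ω.
Node voltage V_A = V_s · R_p/(R_s + R_p) = 5.98 × 0.5354 = 3.202 mV.
I(R2) = V_A / R2 = 3.202/2.93 = 1.093 mA.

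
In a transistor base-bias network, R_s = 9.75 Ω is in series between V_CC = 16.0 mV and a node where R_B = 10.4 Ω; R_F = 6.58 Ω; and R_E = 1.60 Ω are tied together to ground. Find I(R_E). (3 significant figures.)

I ≈ 1.05 mA

Parallel bank: R_p = 1/(1/10.4 + 1/6.58 + 1/1.60) = 1.145 Ω.
V_A by voltage divider: V_A = 16.0 × 1.145/(9.75 + 1.145) = 1.682 mV.
I(R_E) = V_A / R_E = 1.682/1.60 = 1.051 mA.
(Check via current divider: I_total = 1.469 mA; share G_k/ΣG = 0.7158 → same result.)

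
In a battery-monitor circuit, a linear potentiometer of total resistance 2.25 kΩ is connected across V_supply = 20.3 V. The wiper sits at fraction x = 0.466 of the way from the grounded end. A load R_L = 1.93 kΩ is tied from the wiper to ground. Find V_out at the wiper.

Lower segment x·R_p = 1.048 kΩ; upper segment (1−x)·R_p = 1.202 kΩ.
R_L loads the lower segment: effective lower R = 0.6794 kΩ.
Then V_out = V_supply · 0.6794/(1.202 + 0.6794) = 7.333 V.

V_out ≈ 7.33 V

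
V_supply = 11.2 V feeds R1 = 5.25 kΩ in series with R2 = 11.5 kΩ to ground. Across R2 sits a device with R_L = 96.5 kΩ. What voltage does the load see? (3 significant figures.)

The load sits in parallel with R2, giving an effective lower resistance R2' = R2·R_L/(R2+R_L) = 10.28 kΩ.
Now apply the divider: V_out = 11.2 × 0.6618 = 7.413 V.

V_out ≈ 7.41 V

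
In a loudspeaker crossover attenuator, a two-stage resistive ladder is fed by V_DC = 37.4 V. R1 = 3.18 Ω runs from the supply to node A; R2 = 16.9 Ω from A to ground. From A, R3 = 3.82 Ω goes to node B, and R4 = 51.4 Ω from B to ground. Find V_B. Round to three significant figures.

V_B ≈ 27.9 V

The second stage (R3 + R4 = 55.22 Ω) loads node A in parallel with R2.
R2 ‖ (R3+R4) = 12.94 Ω.
So V_A = 37.4 × 0.8027 = 30.02 V.
Stage 2 is unloaded, so V_B = V_A · R4/(R3+R4) = 30.02 × 51.4/55.22 = 27.95 V.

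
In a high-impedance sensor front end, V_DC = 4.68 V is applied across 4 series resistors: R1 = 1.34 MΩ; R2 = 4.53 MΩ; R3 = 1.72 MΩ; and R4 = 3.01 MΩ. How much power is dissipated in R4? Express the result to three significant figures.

ΣR = 10.60 MΩ → I = 4.68/10.60 = 0.4415 µA.
P(R4) = I²·R4 = (0.4415)² × 3.01 = 0.5867 µW.

P ≈ 0.587 µW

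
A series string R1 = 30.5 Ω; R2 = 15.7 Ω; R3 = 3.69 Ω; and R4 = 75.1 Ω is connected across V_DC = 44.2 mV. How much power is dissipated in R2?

Series current I = V_DC/ΣR = 44.2/125.0 = 0.3536 mA.
P = I²R = 0.1251 × 15.7 = 1.963 µW.

P ≈ 1.96 µW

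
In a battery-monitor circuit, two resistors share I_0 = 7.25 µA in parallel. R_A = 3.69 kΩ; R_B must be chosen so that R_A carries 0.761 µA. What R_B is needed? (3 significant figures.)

The fraction through R_A equals R_B/(R_A+R_B).
0.761/7.25 = R_B/(R_A + R_B) → R_B = R_A · (0.1050)/(1 − 0.1050) = 3.69 × 0.1173 = 0.4327 kΩ.

R_B ≈ 0.433 kΩ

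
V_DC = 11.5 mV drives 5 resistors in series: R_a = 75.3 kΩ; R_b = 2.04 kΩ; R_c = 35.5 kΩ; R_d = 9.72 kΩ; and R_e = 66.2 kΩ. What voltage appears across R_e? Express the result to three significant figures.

ΣR = 75.3 + 2.04 + 35.5 + 9.72 + 66.2 = 188.8 kΩ.
Voltage divider: V = V_DC · (66.20 / 188.8) = 11.5 × 0.3507 = 4.033 mV.

V ≈ 4.03 mV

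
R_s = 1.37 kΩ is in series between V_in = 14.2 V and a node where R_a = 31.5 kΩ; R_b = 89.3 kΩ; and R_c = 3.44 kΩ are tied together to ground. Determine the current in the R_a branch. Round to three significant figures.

Combine the parallel branches: R_p = (1/31.5 + 1/89.3 + 1/3.44)⁻¹ = 2.997 kΩ.
V_A = 14.2 × 2.997/4.367 = 9.745 V.
I(R_a) = V_A / R_a = 9.745/31.5 = 0.3094 mA.

I ≈ 0.309 mA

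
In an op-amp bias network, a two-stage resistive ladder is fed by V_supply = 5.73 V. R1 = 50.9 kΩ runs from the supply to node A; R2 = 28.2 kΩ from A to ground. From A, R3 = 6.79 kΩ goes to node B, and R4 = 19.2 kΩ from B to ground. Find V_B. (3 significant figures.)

V_B ≈ 0.889 V

Node A sees R2 in parallel with the series input of stage 2, R3 + R4 = 25.99 kΩ.
R2 ‖ (R3+R4) = 13.52 kΩ.
So V_A = 5.73 × 0.2099 = 1.203 V.
Then the unloaded second divider: V_B = V_A × R4/(R3+R4) = 1.203 × 0.7387 = 0.8887 V.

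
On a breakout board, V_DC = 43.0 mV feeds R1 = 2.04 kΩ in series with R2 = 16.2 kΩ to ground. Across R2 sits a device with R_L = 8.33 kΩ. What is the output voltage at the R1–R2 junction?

V_out ≈ 31.4 mV

R2 ‖ R_L = (16.2 × 8.33)/(16.2 + 8.33) = 5.501 kΩ.
Then V_out = V_DC · R2'/(R1 + R2') = 43.0 × 5.501/7.541 = 31.37 mV.
(Unloaded it would be 38.2 mV; the load pulls it down.)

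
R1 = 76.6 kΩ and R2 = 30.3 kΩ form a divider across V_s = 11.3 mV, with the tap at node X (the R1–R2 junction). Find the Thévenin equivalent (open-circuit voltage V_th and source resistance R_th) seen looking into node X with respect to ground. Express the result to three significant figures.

Open-circuit (no load on X): V_th = V_s · R2/(R1 + R2) = 11.3 × 30.3/(76.60 + 30.3) = 3.203 mV.
Looking into X with the source shorted: R_th = R1·R2/(R1+R2) = 76.60 × 30.3/106.9 = 21.71 kΩ.

V_th ≈ 3.20 mV, R_th ≈ 21.7 kΩ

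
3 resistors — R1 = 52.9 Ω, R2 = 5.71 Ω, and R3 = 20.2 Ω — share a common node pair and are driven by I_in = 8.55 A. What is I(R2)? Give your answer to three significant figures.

Total conductance ΣG = 1/52.9 + 1/5.71 + 1/20.2 = 0.2435 (units of 1/Ω).
By the current-divider rule, I = I_in · G_k/ΣG = 8.55 × 0.7191 = 6.148 A.

I ≈ 6.15 A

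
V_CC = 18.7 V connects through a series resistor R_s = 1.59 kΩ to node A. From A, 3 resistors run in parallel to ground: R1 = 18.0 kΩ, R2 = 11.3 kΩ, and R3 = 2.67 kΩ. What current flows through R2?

Equivalent of the parallel group: R_p = 1.928 kΩ.
Node voltage V_A = V_CC · R_p/(R_s + R_p) = 18.7 × 0.5481 = 10.25 V.
Branch current I = V_A/R2 = 10.25/11.3 = 0.9070 mA.

I ≈ 0.907 mA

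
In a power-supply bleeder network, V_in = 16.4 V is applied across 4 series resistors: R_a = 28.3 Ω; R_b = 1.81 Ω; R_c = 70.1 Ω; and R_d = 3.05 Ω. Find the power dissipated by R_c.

P ≈ 1.77 W

ΣR = 103.3 Ω → I = 16.4/103.3 = 0.1588 A.
P(R_c) = I²·R_c = (0.1588)² × 70.1 = 1.768 W.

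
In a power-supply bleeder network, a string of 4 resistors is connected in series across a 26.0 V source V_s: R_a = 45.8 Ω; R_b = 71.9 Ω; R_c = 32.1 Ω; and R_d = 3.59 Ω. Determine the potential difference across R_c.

V ≈ 5.44 V

Total series resistance ΣR = 45.8 + 71.9 + 32.1 + 3.59 = 153.4 Ω.
V = V_s · R/ΣR = 26.0 × 0.2093 = 5.441 V.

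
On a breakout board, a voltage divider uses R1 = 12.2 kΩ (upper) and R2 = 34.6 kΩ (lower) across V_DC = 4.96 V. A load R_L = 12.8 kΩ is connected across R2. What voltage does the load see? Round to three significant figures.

V_out ≈ 2.15 V

R2 ‖ R_L = (34.6 × 12.8)/(34.6 + 12.8) = 9.343 kΩ.
Then V_out = V_DC · R2'/(R1 + R2') = 4.96 × 9.343/21.54 = 2.151 V.
(Unloaded it would be 3.67 V; the load pulls it down.)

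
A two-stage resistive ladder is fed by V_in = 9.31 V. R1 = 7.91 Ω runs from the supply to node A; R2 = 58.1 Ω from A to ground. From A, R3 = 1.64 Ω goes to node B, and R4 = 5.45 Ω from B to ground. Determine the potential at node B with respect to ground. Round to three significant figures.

V_B ≈ 3.18 V

Looking into the second stage from A: R3 + R4 = 7.090 Ω appears in parallel with R2.
Effective lower resistance at A: R2 ‖ 7.090 = 6.319 Ω.
First divider: V_A = V_in · 6.319/(7.91 + 6.319) = 4.134 V.
Stage 2 is unloaded, so V_B = V_A · R4/(R3+R4) = 4.134 × 5.45/7.090 = 3.178 V.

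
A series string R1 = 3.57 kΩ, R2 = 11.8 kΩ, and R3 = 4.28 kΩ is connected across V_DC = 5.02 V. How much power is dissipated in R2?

Series current I = V_DC/ΣR = 5.02/19.65 = 0.2555 mA.
V(R2) = I·R = 3.015 V; P = V·I = 3.015 × 0.2555 = 0.7701 mW.

P ≈ 0.770 mW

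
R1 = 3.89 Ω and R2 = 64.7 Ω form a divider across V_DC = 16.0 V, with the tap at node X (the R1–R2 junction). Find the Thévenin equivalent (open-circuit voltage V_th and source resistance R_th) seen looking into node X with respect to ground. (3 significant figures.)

V_th ≈ 15.1 V, R_th ≈ 3.67 Ω

V_th is the unloaded tap voltage: V_DC · R2/(R1+R2) = 16.0 × 0.9433 = 15.09 V.
Zeroing V_DC shorts the top of R1 to ground, so R_th = R1 ‖ R2 = 3.669 Ω.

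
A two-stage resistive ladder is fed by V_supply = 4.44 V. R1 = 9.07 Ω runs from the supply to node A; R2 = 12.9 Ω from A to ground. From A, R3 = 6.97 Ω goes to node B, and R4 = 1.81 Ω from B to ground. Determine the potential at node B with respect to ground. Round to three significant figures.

Looking into the second stage from A: R3 + R4 = 8.780 Ω appears in parallel with R2.
Effective lower resistance at A: R2 ‖ 8.780 = 5.224 Ω.
First divider: V_A = V_supply · 5.224/(9.07 + 5.224) = 1.623 V.
V_B = V_A × 0.2062 = 0.3345 V.

V_B ≈ 0.335 V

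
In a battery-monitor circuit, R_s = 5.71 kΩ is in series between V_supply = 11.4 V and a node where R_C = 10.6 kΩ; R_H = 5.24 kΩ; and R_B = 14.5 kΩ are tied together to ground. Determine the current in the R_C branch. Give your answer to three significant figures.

I ≈ 0.356 mA

Parallel bank: R_p = 1/(1/10.6 + 1/5.24 + 1/14.5) = 2.824 kΩ.
V_A = 11.4 × 2.824/8.534 = 3.772 V.
Branch current I = V_A/R_C = 3.772/10.6 = 0.3559 mA.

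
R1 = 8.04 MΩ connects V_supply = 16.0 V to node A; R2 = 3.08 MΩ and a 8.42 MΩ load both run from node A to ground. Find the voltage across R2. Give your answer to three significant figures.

V_out ≈ 3.50 V

The load sits in parallel with R2, giving an effective lower resistance R2' = R2·R_L/(R2+R_L) = 2.255 MΩ.
Now apply the divider: V_out = 16.0 × 0.2190 = 3.505 V.
(Unloaded it would be 4.43 V; the load pulls it down.)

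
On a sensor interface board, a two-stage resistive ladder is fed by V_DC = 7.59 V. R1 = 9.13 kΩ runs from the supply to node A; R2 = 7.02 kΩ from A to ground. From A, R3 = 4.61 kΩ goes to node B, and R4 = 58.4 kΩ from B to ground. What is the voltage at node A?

V_A ≈ 3.10 V

The second stage (R3 + R4 = 63.01 kΩ) loads node A in parallel with R2.
R2 ‖ (R3+R4) = 6.316 kΩ.
V_A = 7.59 × 6.316/(9.13 + 6.316) = 3.104 V.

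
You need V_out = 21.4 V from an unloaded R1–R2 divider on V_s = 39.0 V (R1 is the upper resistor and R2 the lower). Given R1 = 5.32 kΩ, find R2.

The divider ratio is R2/(R1+R2) = 21.4/39.0 = 0.5487.
Rearranging, R2 = R1·k/(1−k) = 5.32 × 1.216 = 6.469 kΩ.

R2 ≈ 6.47 kΩ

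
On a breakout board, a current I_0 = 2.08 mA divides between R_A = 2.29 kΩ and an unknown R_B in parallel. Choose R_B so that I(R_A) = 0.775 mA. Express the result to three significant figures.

Two-branch current divider: I_A = I_0 · R_B/(R_A + R_B).
0.775/2.08 = R_B/(R_A + R_B) → R_B = R_A · (0.3726)/(1 − 0.3726) = 2.29 × 0.5939 = 1.360 kΩ.

R_B ≈ 1.36 kΩ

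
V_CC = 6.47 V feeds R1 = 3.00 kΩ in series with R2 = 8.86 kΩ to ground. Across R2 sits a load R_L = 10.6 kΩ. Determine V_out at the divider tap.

R2 ‖ R_L = (8.86 × 10.6)/(8.86 + 10.6) = 4.826 kΩ.
Now apply the divider: V_out = 6.47 × 0.6167 = 3.990 V.

V_out ≈ 3.99 V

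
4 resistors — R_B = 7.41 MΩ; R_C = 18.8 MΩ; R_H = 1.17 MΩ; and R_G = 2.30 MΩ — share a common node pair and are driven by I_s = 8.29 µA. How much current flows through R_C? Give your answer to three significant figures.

I ≈ 0.298 µA

Conductances: ΣG = 1/7.41 + 1/18.8 + 1/1.17 + 1/2.30 = 1.478 (1/MΩ).
By the current-divider rule, I = I_s · G_k/ΣG = 8.29 × 0.03600 = 0.2984 µA.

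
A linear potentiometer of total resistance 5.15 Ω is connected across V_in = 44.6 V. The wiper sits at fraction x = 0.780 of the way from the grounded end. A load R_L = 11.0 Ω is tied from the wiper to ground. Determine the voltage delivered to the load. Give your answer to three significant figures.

V_out ≈ 32.2 V

Split the track: R_lower = x·R_p = 4.017 Ω, R_upper = (1−x)·R_p = 1.133 Ω.
R_L loads the lower segment: effective lower R = 2.942 Ω.
V_out = 44.6 × 2.942/(1.133 + 2.942) = 32.20 V.
(Unloaded: V_out = x·V_in = 34.8 V.)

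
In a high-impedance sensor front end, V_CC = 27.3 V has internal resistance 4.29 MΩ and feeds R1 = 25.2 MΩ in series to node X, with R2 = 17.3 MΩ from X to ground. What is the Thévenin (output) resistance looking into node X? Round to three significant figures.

R1' = 4.29 + 25.2 = 29.49 MΩ (source resistance + R1).
Zeroing V_CC shorts the top of R1' to ground, so R_th = R1' ‖ R2 = 10.90 MΩ.

R_th ≈ 10.9 MΩ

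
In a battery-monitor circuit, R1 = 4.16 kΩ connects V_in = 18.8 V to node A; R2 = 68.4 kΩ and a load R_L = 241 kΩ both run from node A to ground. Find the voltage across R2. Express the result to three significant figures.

The load sits in parallel with R2, giving an effective lower resistance R2' = R2·R_L/(R2+R_L) = 53.28 kΩ.
Now apply the divider: V_out = 18.8 × 0.9276 = 17.44 V.

V_out ≈ 17.4 V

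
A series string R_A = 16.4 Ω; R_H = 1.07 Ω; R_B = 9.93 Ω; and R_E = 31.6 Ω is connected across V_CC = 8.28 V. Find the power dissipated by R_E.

P ≈ 0.622 W

ΣR = 59.00 Ω → I = 8.28/59.00 = 0.1403 A.
P(R_E) = I²·R_E = (0.1403)² × 31.6 = 0.6224 W.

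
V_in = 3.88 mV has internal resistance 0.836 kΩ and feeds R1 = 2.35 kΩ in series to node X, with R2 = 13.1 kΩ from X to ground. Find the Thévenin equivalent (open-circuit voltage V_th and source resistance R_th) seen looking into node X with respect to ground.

R1' = 0.836 + 2.35 = 3.186 kΩ (source resistance + R1).
V_th is the unloaded tap voltage: V_in · R2/(R1'+R2) = 3.88 × 0.8044 = 3.121 mV.
With V_in suppressed (replaced by a short), R_th = R1' ‖ R2 = (3.186 × 13.1)/(3.186 + 13.1) = 2.563 kΩ.

V_th ≈ 3.12 mV, R_th ≈ 2.56 kΩ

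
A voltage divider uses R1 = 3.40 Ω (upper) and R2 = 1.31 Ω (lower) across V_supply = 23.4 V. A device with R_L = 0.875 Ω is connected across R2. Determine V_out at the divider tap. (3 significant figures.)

V_out ≈ 3.13 V

First combine the lower leg with the load: R2 ‖ R_L = 0.5246 Ω.
Then V_out = V_supply · R2'/(R1 + R2') = 23.4 × 0.5246/3.925 = 3.128 V.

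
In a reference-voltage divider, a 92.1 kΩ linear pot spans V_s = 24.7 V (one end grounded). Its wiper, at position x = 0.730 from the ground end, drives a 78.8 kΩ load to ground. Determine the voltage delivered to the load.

V_out ≈ 14.7 V

The pot divides into 24.87 kΩ above the wiper and 67.23 kΩ below.
Lower segment in parallel with the load: 67.23 ‖ 78.8 = 36.28 kΩ.
Then V_out = V_s · 36.28/(24.87 + 36.28) = 14.65 V.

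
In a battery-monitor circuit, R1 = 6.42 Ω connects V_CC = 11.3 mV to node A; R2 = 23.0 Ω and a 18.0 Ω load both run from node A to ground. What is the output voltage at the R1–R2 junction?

V_out ≈ 6.91 mV

The load sits in parallel with R2, giving an effective lower resistance R2' = R2·R_L/(R2+R_L) = 10.10 Ω.
Now apply the divider: V_out = 11.3 × 0.6113 = 6.908 mV.
(Unloaded it would be 8.83 mV; the load pulls it down.)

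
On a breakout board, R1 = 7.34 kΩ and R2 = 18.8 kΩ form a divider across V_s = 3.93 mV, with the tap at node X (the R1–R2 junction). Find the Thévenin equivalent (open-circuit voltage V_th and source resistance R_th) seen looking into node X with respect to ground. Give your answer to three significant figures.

V_th is the unloaded tap voltage: V_s · R2/(R1+R2) = 3.93 × 0.7192 = 2.826 mV.
Looking into X with the source shorted: R_th = R1·R2/(R1+R2) = 7.340 × 18.8/26.14 = 5.279 kΩ.

V_th ≈ 2.83 mV, R_th ≈ 5.28 kΩ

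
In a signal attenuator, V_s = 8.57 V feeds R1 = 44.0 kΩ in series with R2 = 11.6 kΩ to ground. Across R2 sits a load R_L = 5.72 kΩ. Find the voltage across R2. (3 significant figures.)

V_out ≈ 0.686 V

The load sits in parallel with R2, giving an effective lower resistance R2' = R2·R_L/(R2+R_L) = 3.831 kΩ.
Voltage divider with the loaded lower leg: V_out = 8.57 × 3.831/(44.0 + 3.831) = 8.57 × 0.08009 = 0.6864 V.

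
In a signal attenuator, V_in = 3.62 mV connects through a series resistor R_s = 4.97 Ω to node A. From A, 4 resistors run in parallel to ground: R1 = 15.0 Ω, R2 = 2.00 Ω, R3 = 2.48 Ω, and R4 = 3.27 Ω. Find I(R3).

I ≈ 0.199 mA

Parallel bank: R_p = 1/(1/15.0 + 1/2.00 + 1/2.48 + 1/3.27) = 0.7839 Ω.
V_A by voltage divider: V_A = 3.62 × 0.7839/(4.97 + 0.7839) = 0.4932 mV.
I(R3) = V_A / R3 = 0.4932/2.48 = 0.1989 mA.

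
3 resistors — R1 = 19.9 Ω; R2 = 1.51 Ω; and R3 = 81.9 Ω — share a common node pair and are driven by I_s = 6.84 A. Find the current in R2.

I ≈ 6.25 A

ΣG = 1/19.9 + 1/1.51 + 1/81.9 = 0.7247.
By the current-divider rule, I = I_s · G_k/ΣG = 6.84 × 0.9138 = 6.250 A.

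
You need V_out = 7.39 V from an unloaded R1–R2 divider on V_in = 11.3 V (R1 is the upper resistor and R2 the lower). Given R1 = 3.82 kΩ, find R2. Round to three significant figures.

R2 ≈ 7.22 kΩ

V_out/V_in = R2/(R1+R2) = 0.6540.
Rearranging, R2 = R1·k/(1−k) = 3.82 × 1.890 = 7.220 kΩ.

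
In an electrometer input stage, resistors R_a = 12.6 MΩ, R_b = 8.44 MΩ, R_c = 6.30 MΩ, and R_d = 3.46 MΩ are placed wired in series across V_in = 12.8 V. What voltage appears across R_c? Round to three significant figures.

ΣR = 12.6 + 8.44 + 6.30 + 3.46 = 30.80 MΩ.
By the voltage-divider rule, V = 12.8 × 6.300/30.80 = 2.618 V.

V ≈ 2.62 V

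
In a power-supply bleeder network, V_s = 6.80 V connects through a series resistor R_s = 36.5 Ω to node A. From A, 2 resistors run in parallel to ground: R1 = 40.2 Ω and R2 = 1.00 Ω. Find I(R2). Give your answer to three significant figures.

I ≈ 0.177 A

Combine the parallel branches: R_p = (1/40.2 + 1/1.00)⁻¹ = 0.9757 Ω.
V_A by voltage divider: V_A = 6.80 × 0.9757/(36.5 + 0.9757) = 0.1770 V.
Branch current I = V_A/R2 = 0.1770/1.00 = 0.1770 A.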